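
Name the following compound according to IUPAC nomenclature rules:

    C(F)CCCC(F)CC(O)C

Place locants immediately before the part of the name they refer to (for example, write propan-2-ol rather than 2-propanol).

4,8-difluorooctan-2-ol

The longest chain bearing the –OH group is 8 carbons long (octane).
An alcohol (–OH) is the principal characteristic group, giving the suffix -ol.
The numbering direction is chosen so that numbering from this end puts the hydroxyl group at C-2 rather than C-7.
This places the hydroxyl at C-2; fluoro groups at C-4 and C-8.
Putting it together: 4,8-difluorooctan-2-ol.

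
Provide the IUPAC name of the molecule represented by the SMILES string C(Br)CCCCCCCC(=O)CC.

11-bromoundecan-3-one

The longest chain bearing the carbonyl is 11 carbons long (undecane).
The principal characteristic group is a ketone (C=O on an internal carbon), named with the suffix -one.
Choose the numbering such that numbering from this end puts the carbonyl group at C-3 rather than C-9.
With this numbering: the carbonyl at C-3; a bromo group at C-11.
Assembling the pieces gives 11-bromoundecan-3-one.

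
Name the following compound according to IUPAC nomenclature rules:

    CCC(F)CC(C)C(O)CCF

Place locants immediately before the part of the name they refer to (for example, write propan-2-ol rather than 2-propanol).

Counting along the main chain through the –OH group gives 8 carbons: the parent is octane.
The principal characteristic group is an alcohol (–OH), named with the suffix -ol.
Choose the numbering such that numbering from this end puts the hydroxyl group at C-3 rather than C-6.
With this numbering: the hydroxyl at C-3; fluoro groups at C-1 and C-6; a methyl group at C-4.
Substituent prefixes are cited in alphabetical order (multiplying prefixes like di-/tri- are ignored for ordering).
The name is 1,6-difluoro-4-methyloctan-3-ol.

1,6-difluoro-4-methyloctan-3-ol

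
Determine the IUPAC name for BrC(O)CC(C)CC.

1-bromo-3-methylpentan-1-ol

The longest chain bearing the –OH group is 5 carbons long (pentane).
An alcohol (–OH) is the principal characteristic group, giving the suffix -ol.
Choose the numbering such that numbering from this end puts the hydroxyl group at C-1 rather than C-5.
That gives the hydroxyl at C-1; a bromo group at C-1; a methyl group at C-3.
Substituent prefixes are cited in alphabetical order (multiplying prefixes like di-/tri- are ignored for ordering).
Putting it together: 1-bromo-3-methylpentan-1-ol.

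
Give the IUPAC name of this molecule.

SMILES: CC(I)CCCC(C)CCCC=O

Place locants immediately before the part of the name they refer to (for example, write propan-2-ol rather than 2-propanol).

9-iodo-5-methyldecanal

Counting along the main chain through the –CHO group gives 10 carbons: the parent is decane.
The highest-priority functional group is an aldehyde (terminal –CHO), so the name ends in -al.
The numbering direction is chosen so that the aldehyde carbon is C-1 by definition.
That gives an iodo group at C-9; a methyl group at C-5.
The substituents are ordered alphabetically, ignoring any di-/tri- multipliers.
Putting it together: 9-iodo-5-methyldecanal.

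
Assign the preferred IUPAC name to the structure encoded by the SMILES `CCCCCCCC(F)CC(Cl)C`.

2-chloro-4-fluoroundecane

The parent chain contains 11 carbons (undecane).
Number the chain so that the substituent locant set {2,4} is lower than {8,10} at the first point of difference.
This places a chloro group at C-2; a fluoro group at C-4.
Substituent prefixes are cited in alphabetical order (multiplying prefixes like di-/tri- are ignored for ordering).
The name is 2-chloro-4-fluoroundecane.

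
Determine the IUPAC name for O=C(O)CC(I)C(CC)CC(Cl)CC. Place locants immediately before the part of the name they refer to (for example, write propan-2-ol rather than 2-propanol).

6-chloro-4-ethyl-3-iodooctanoic acid

The longest chain bearing the –COOH group is 8 carbons long (octane).
A carboxylic acid (terminal –COOH) is the principal characteristic group, giving the suffix -oic acid.
Choose the numbering such that the carboxylic acid carbon is C-1 by definition.
With this numbering: a chloro group at C-6; an ethyl group at C-4; an iodo group at C-3.
The substituents are ordered alphabetically, ignoring any di-/tri- multipliers.
The name is 6-chloro-4-ethyl-3-iodooctanoic acid.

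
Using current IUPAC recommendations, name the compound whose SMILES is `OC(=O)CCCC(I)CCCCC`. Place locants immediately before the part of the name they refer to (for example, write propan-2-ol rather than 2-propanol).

Counting along the main chain through the –COOH group gives 10 carbons: the parent is decane.
A carboxylic acid (terminal –COOH) is the principal characteristic group, giving the suffix -oic acid.
Number the chain so that the carboxylic acid carbon is C-1 by definition.
This places an iodo group at C-5.
The name is 5-iododecanoic acid.

5-iododecanoic acid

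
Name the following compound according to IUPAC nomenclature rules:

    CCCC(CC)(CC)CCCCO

5,5-diethyloctan-1-ol

The longest chain bearing the –OH group is 8 carbons long (octane).
The highest-priority functional group is an alcohol (–OH), so the name ends in -ol.
The numbering direction is chosen so that numbering from this end puts the hydroxyl group at C-1 rather than C-8.
This places the hydroxyl at C-1; two ethyl groups at C-5.
Assembling the pieces gives 5,5-diethyloctan-1-ol.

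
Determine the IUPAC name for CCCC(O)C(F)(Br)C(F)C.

3-bromo-2,3-difluoroheptan-4-ol

Counting along the main chain through the –OH group gives 7 carbons: the parent is heptane.
The highest-priority functional group is an alcohol (–OH), so the name ends in -ol.
Choose the numbering such that the substituent locant set {2,3,3} is lower than {5,5,6} at the first point of difference.
This places the hydroxyl at C-4; a bromo group at C-3; fluoro groups at C-2 and C-3.
The substituents are ordered alphabetically, ignoring any di-/tri- multipliers.
The name is 3-bromo-2,3-difluoroheptan-4-ol.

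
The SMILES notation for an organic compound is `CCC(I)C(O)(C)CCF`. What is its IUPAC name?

1-fluoro-4-iodo-3-methylhexan-3-ol

The longest chain bearing the –OH group is 6 carbons long (hexane).
An alcohol (–OH) is the principal characteristic group, giving the suffix -ol.
Choose the numbering such that numbering from this end puts the hydroxyl group at C-3 rather than C-4.
With this numbering: the hydroxyl at C-3; a fluoro group at C-1; an iodo group at C-4; a methyl group at C-3.
Prefixes are listed alphabetically: fluoro, iodo, methyl.
The name is 1-fluoro-4-iodo-3-methylhexan-3-ol.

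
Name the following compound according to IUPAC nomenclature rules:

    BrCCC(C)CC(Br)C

The longest continuous carbon chain has 6 atoms, so the parent hydride is hexane.
Choose the numbering such that the substituent locant set {1,3,5} is lower than {2,4,6} at the first point of difference.
This places bromo groups at C-1 and C-5; a methyl group at C-3.
Substituent prefixes are cited in alphabetical order (multiplying prefixes like di-/tri- are ignored for ordering).
The name is 1,5-dibromo-3-methylhexane.

1,5-dibromo-3-methylhexane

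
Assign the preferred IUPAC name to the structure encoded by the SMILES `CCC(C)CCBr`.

The longest continuous carbon chain has 5 atoms, so the parent hydride is pentane.
The numbering direction is chosen so that the substituent locant set {1,3} is lower than {3,5} at the first point of difference.
This places a bromo group at C-1; a methyl group at C-3.
The substituents are ordered alphabetically, ignoring any di-/tri- multipliers.
The name is 1-bromo-3-methylpentane.

1-bromo-3-methylpentane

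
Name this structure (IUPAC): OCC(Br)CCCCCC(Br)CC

The longest chain bearing the –OH group is 10 carbons long (decane).
The principal characteristic group is an alcohol (–OH), named with the suffix -ol.
Choose the numbering such that numbering from this end puts the hydroxyl group at C-1 rather than C-10.
That gives the hydroxyl at C-1; bromo groups at C-2 and C-8.
Assembling the pieces gives 2,8-dibromodecan-1-ol.

2,8-dibromodecan-1-ol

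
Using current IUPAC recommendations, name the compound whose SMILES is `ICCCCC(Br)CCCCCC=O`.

7-bromo-11-iodoundecanal

The longest carbon chain that includes the –CHO group has 11 carbons, so the parent hydride is undecane.
The principal characteristic group is an aldehyde (terminal –CHO), named with the suffix -al.
Choose the numbering such that the aldehyde carbon is C-1 by definition.
With this numbering: a bromo group at C-7; an iodo group at C-11.
Prefixes are listed alphabetically: bromo, iodo.
Putting it together: 7-bromo-11-iodoundecanal.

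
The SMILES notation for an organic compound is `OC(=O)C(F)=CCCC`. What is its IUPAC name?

The longest chain bearing the –COOH group and the multiple bond is 6 carbons long (hexane).
A carboxylic acid (terminal –COOH) is the principal characteristic group, giving the suffix -oic acid.
There is one C=C double bond, indicated by the ending -ene.
The numbering direction is chosen so that the carboxylic acid carbon is C-1 by definition.
This places the double bond between C-2 and C-3; a fluoro group at C-2.
The name is 2-fluorohex-2-enoic acid.

2-fluorohex-2-enoic acid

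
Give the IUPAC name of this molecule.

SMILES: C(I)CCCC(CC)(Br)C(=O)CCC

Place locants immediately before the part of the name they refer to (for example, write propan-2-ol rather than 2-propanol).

The longest chain bearing the carbonyl is 9 carbons long (nonane).
The highest-priority functional group is a ketone (C=O on an internal carbon), so the name ends in -one.
Number the chain so that numbering from this end puts the carbonyl group at C-4 rather than C-6.
This places the carbonyl at C-4; a bromo group at C-5; an ethyl group at C-5; an iodo group at C-9.
Substituent prefixes are cited in alphabetical order (multiplying prefixes like di-/tri- are ignored for ordering).
The name is 5-bromo-5-ethyl-9-iodononan-4-one.

5-bromo-5-ethyl-9-iodononan-4-one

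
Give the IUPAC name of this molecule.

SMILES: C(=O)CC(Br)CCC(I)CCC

3-bromo-6-iodononanal

The longest chain bearing the –CHO group is 9 carbons long (nonane).
The highest-priority functional group is an aldehyde (terminal –CHO), so the name ends in -al.
Choose the numbering such that the aldehyde carbon is C-1 by definition.
That gives a bromo group at C-3; an iodo group at C-6.
Substituent prefixes are cited in alphabetical order (multiplying prefixes like di-/tri- are ignored for ordering).
Assembling the pieces gives 3-bromo-6-iodononanal.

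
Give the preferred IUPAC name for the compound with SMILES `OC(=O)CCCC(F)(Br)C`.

5-bromo-5-fluorohexanoic acid

Counting along the main chain through the –COOH group gives 6 carbons: the parent is hexane.
The highest-priority functional group is a carboxylic acid (terminal –COOH), so the name ends in -oic acid.
The numbering direction is chosen so that the carboxylic acid carbon is C-1 by definition.
That gives a bromo group at C-5; a fluoro group at C-5.
The substituents are ordered alphabetically, ignoring any di-/tri- multipliers.
Putting it together: 5-bromo-5-fluorohexanoic acid.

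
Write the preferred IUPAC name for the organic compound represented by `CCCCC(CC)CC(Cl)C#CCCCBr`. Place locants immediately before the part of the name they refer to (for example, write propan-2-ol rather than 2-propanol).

1-bromo-6-chloro-8-ethyldodec-4-yne

The longest chain bearing the multiple bond is 12 carbons long (dodecane).
The chain contains a C≡C triple bond, so the unsaturation ending is -yne.
Choose the numbering such that numbering from this end puts the triple bond at C-4 rather than C-8.
That gives the triple bond between C-4 and C-5; a bromo group at C-1; a chloro group at C-6; an ethyl group at C-8.
The substituents are ordered alphabetically, ignoring any di-/tri- multipliers.
Putting it together: 1-bromo-6-chloro-8-ethyldodec-4-yne.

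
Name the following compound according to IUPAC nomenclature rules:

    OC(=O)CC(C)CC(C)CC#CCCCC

Counting along the main chain through the –COOH group and the multiple bond gives 12 carbons: the parent is dodecane.
The highest-priority functional group is a carboxylic acid (terminal –COOH), so the name ends in -oic acid.
A C≡C triple bond in the chain gives the infix -yne-.
Number the chain so that the carboxylic acid carbon is C-1 by definition.
That gives the triple bond between C-7 and C-8; methyl groups at C-3 and C-5.
The name is 3,5-dimethyldodec-7-ynoic acid.

3,5-dimethyldodec-7-ynoic acid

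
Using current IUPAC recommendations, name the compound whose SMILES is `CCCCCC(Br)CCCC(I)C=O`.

6-bromo-2-iodoundecanal

The longest chain bearing the –CHO group is 11 carbons long (undecane).
The principal characteristic group is an aldehyde (terminal –CHO), named with the suffix -al.
Choose the numbering such that the aldehyde carbon is C-1 by definition.
With this numbering: a bromo group at C-6; an iodo group at C-2.
Prefixes are listed alphabetically: bromo, iodo.
Assembling the pieces gives 6-bromo-2-iodoundecanal.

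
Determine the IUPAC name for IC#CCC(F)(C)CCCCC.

4-fluoro-1-iodo-4-methylnon-1-yne

The longest carbon chain that includes the multiple bond has 9 carbons, so the parent hydride is nonane.
The chain contains a C≡C triple bond, so the unsaturation ending is -yne.
Choose the numbering such that numbering from this end puts the triple bond at C-1 rather than C-8.
This places the triple bond between C-1 and C-2; a fluoro group at C-4; an iodo group at C-1; a methyl group at C-4.
Prefixes are listed alphabetically: fluoro, iodo, methyl.
Assembling the pieces gives 4-fluoro-1-iodo-4-methylnon-1-yne.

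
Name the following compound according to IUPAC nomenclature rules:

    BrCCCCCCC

1-bromoheptane

The longest carbon chain is 7 atoms: the parent is heptane.
Choose the numbering such that the substituent locant set {1} is lower than {7} at the first point of difference.
This places a bromo group at C-1.
The name is 1-bromoheptane.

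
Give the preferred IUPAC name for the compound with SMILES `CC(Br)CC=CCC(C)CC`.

The longest carbon chain that includes the multiple bond has 9 carbons, so the parent hydride is nonane.
There is one C=C double bond, indicated by the ending -ene.
The numbering direction is chosen so that numbering from this end puts the double bond at C-4 rather than C-5.
With this numbering: the double bond between C-4 and C-5; a bromo group at C-2; a methyl group at C-7.
Prefixes are listed alphabetically: bromo, methyl.
Assembling the pieces gives 2-bromo-7-methylnon-4-ene.

2-bromo-7-methylnon-4-ene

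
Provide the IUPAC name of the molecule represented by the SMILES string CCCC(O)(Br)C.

The longest chain bearing the –OH group is 5 carbons long (pentane).
The highest-priority functional group is an alcohol (–OH), so the name ends in -ol.
The numbering direction is chosen so that numbering from this end puts the hydroxyl group at C-2 rather than C-4.
This places the hydroxyl at C-2; a bromo group at C-2.
Assembling the pieces gives 2-bromopentan-2-ol.

2-bromopentan-2-ol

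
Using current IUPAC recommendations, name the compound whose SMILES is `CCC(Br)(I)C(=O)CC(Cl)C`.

5-bromo-2-chloro-5-iodoheptan-4-one

Counting along the main chain through the carbonyl gives 7 carbons: the parent is heptane.
The principal characteristic group is a ketone (C=O on an internal carbon), named with the suffix -one.
Number the chain so that the substituent locant set {2,5,5} is lower than {3,3,6} at the first point of difference.
This places the carbonyl at C-4; a bromo group at C-5; a chloro group at C-2; an iodo group at C-5.
Substituent prefixes are cited in alphabetical order (multiplying prefixes like di-/tri- are ignored for ordering).
Assembling the pieces gives 5-bromo-2-chloro-5-iodoheptan-4-one.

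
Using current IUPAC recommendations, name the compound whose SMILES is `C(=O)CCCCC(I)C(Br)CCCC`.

Counting along the main chain through the –CHO group gives 11 carbons: the parent is undecane.
The highest-priority functional group is an aldehyde (terminal –CHO), so the name ends in -al.
The numbering direction is chosen so that the aldehyde carbon is C-1 by definition.
With this numbering: a bromo group at C-7; an iodo group at C-6.
The substituents are ordered alphabetically, ignoring any di-/tri- multipliers.
Assembling the pieces gives 7-bromo-6-iodoundecanal.

7-bromo-6-iodoundecanal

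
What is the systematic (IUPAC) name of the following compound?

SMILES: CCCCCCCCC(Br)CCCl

The longest continuous carbon chain has 11 atoms, so the parent hydride is undecane.
The numbering direction is chosen so that the substituent locant set {1,3} is lower than {9,11} at the first point of difference.
That gives a bromo group at C-3; a chloro group at C-1.
The substituents are ordered alphabetically, ignoring any di-/tri- multipliers.
Putting it together: 3-bromo-1-chloroundecane.

3-bromo-1-chloroundecane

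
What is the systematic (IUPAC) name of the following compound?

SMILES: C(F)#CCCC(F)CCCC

1,5-difluoronon-1-yne

Counting along the main chain through the multiple bond gives 9 carbons: the parent is nonane.
A C≡C triple bond in the chain gives the infix -yne-.
The numbering direction is chosen so that numbering from this end puts the triple bond at C-1 rather than C-8.
This places the triple bond between C-1 and C-2; fluoro groups at C-1 and C-5.
Assembling the pieces gives 1,5-difluoronon-1-yne.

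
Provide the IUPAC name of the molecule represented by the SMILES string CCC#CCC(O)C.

Counting along the main chain through the –OH group and the multiple bond gives 7 carbons: the parent is heptane.
An alcohol (–OH) is the principal characteristic group, giving the suffix -ol.
The chain contains a C≡C triple bond, so the unsaturation ending is -yne.
Choose the numbering such that numbering from this end puts the hydroxyl group at C-2 rather than C-6.
That gives the hydroxyl at C-2; the triple bond between C-4 and C-5.
The name is hept-4-yn-2-ol.

hept-4-yn-2-ol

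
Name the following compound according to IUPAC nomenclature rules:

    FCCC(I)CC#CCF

1,7-difluoro-5-iodohept-2-yne

The longest chain bearing the multiple bond is 7 carbons long (heptane).
The chain contains a C≡C triple bond, so the unsaturation ending is -yne.
The numbering direction is chosen so that numbering from this end puts the triple bond at C-2 rather than C-5.
This places the triple bond between C-2 and C-3; fluoro groups at C-1 and C-7; an iodo group at C-5.
Prefixes are listed alphabetically: fluoro, iodo.
The name is 1,7-difluoro-5-iodohept-2-yne.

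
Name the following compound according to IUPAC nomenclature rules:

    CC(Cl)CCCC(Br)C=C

The longest chain bearing the multiple bond is 8 carbons long (octane).
The chain contains a C=C double bond, so the unsaturation ending is -ene.
The numbering direction is chosen so that numbering from this end puts the double bond at C-1 rather than C-7.
That gives the double bond between C-1 and C-2; a bromo group at C-3; a chloro group at C-7.
Prefixes are listed alphabetically: bromo, chloro.
The name is 3-bromo-7-chlorooct-1-ene.

3-bromo-7-chlorooct-1-ene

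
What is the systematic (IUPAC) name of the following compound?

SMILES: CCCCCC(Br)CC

The longest carbon chain is 8 atoms: the parent is octane.
Number the chain so that the substituent locant set {3} is lower than {6} at the first point of difference.
This places a bromo group at C-3.
The name is 3-bromooctane.

3-bromooctane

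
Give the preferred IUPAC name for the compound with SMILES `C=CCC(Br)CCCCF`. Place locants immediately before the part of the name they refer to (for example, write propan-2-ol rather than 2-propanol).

Counting along the main chain through the multiple bond gives 8 carbons: the parent is octane.
There is one C=C double bond, indicated by the ending -ene.
Number the chain so that numbering from this end puts the double bond at C-1 rather than C-7.
This places the double bond between C-1 and C-2; a bromo group at C-4; a fluoro group at C-8.
Prefixes are listed alphabetically: bromo, fluoro.
Putting it together: 4-bromo-8-fluorooct-1-ene.

4-bromo-8-fluorooct-1-ene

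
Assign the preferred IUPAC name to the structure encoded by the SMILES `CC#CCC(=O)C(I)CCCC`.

Counting along the main chain through the carbonyl and the multiple bond gives 10 carbons: the parent is decane.
The principal characteristic group is a ketone (C=O on an internal carbon), named with the suffix -one.
The chain contains a C≡C triple bond, so the unsaturation ending is -yne.
Number the chain so that numbering from this end puts the carbonyl group at C-5 rather than C-6.
This places the carbonyl at C-5; the triple bond between C-2 and C-3; an iodo group at C-6.
The name is 6-iododec-2-yn-5-one.

6-iododec-2-yn-5-one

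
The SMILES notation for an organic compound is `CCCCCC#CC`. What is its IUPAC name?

Counting along the main chain through the multiple bond gives 8 carbons: the parent is octane.
A C≡C triple bond in the chain gives the infix -yne-.
The numbering direction is chosen so that numbering from this end puts the triple bond at C-2 rather than C-6.
That gives the triple bond between C-2 and C-3.
The name is oct-2-yne.

oct-2-yne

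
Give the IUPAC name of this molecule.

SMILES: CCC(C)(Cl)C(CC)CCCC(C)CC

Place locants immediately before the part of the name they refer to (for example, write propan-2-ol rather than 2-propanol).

The longest carbon chain is 10 atoms: the parent is decane.
The numbering direction is chosen so that the substituent locant set {3,3,4,8} is lower than {3,7,8,8} at the first point of difference.
With this numbering: a chloro group at C-3; an ethyl group at C-4; methyl groups at C-3 and C-8.
Substituent prefixes are cited in alphabetical order (multiplying prefixes like di-/tri- are ignored for ordering).
Assembling the pieces gives 3-chloro-4-ethyl-3,8-dimethyldecane.

3-chloro-4-ethyl-3,8-dimethyldecane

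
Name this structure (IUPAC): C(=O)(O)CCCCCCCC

Counting along the main chain through the –COOH group gives 9 carbons: the parent is nonane.
A carboxylic acid (terminal –COOH) is the principal characteristic group, giving the suffix -oic acid.
Number the chain so that the carboxylic acid carbon is C-1 by definition.
Assembling the pieces gives nonanoic acid.

nonanoic acid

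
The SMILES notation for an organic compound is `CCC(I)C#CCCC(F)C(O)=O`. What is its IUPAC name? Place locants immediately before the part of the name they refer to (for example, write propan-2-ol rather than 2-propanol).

The longest chain bearing the –COOH group and the multiple bond is 9 carbons long (nonane).
A carboxylic acid (terminal –COOH) is the principal characteristic group, giving the suffix -oic acid.
A C≡C triple bond in the chain gives the infix -yne-.
Number the chain so that the carboxylic acid carbon is C-1 by definition.
This places the triple bond between C-5 and C-6; a fluoro group at C-2; an iodo group at C-7.
Prefixes are listed alphabetically: fluoro, iodo.
Putting it together: 2-fluoro-7-iodonon-5-ynoic acid.

2-fluoro-7-iodonon-5-ynoic acid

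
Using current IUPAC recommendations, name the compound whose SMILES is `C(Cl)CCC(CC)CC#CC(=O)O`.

8-chloro-5-ethyloct-2-ynoic acid

The longest carbon chain that includes the –COOH group and the multiple bond has 8 carbons, so the parent hydride is octane.
A carboxylic acid (terminal –COOH) is the principal characteristic group, giving the suffix -oic acid.
There is one C≡C triple bond, indicated by the ending -yne.
The numbering direction is chosen so that the carboxylic acid carbon is C-1 by definition.
With this numbering: the triple bond between C-2 and C-3; a chloro group at C-8; an ethyl group at C-5.
The substituents are ordered alphabetically, ignoring any di-/tri- multipliers.
Assembling the pieces gives 8-chloro-5-ethyloct-2-ynoic acid.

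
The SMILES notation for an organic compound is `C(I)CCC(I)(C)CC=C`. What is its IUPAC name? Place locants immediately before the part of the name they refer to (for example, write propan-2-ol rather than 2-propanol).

The longest chain bearing the multiple bond is 7 carbons long (heptane).
The chain contains a C=C double bond, so the unsaturation ending is -ene.
Number the chain so that numbering from this end puts the double bond at C-1 rather than C-6.
That gives the double bond between C-1 and C-2; iodo groups at C-4 and C-7; a methyl group at C-4.
Substituent prefixes are cited in alphabetical order (multiplying prefixes like di-/tri- are ignored for ordering).
Assembling the pieces gives 4,7-diiodo-4-methylhept-1-ene.

4,7-diiodo-4-methylhept-1-ene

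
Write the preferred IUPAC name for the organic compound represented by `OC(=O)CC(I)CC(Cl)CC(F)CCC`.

The longest carbon chain that includes the –COOH group has 10 carbons, so the parent hydride is decane.
A carboxylic acid (terminal –COOH) is the principal characteristic group, giving the suffix -oic acid.
Number the chain so that the carboxylic acid carbon is C-1 by definition.
That gives a chloro group at C-5; a fluoro group at C-7; an iodo group at C-3.
Substituent prefixes are cited in alphabetical order (multiplying prefixes like di-/tri- are ignored for ordering).
Putting it together: 5-chloro-7-fluoro-3-iododecanoic acid.

5-chloro-7-fluoro-3-iododecanoic acid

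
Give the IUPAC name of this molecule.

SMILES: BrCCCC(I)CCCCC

The parent chain contains 9 carbons (nonane).
Choose the numbering such that the substituent locant set {1,4} is lower than {6,9} at the first point of difference.
That gives a bromo group at C-1; an iodo group at C-4.
Substituent prefixes are cited in alphabetical order (multiplying prefixes like di-/tri- are ignored for ordering).
The name is 1-bromo-4-iodononane.

1-bromo-4-iodononane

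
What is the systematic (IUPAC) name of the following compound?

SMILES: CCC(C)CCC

3-methylhexane

The longest carbon chain is 6 atoms: the parent is hexane.
The numbering direction is chosen so that the substituent locant set {3} is lower than {4} at the first point of difference.
With this numbering: a methyl group at C-3.
Putting it together: 3-methylhexane.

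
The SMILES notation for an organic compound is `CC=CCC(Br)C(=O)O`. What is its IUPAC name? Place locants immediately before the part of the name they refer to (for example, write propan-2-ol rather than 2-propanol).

The longest chain bearing the –COOH group and the multiple bond is 6 carbons long (hexane).
The highest-priority functional group is a carboxylic acid (terminal –COOH), so the name ends in -oic acid.
There is one C=C double bond, indicated by the ending -ene.
The numbering direction is chosen so that the carboxylic acid carbon is C-1 by definition.
This places the double bond between C-4 and C-5; a bromo group at C-2.
The name is 2-bromohex-4-enoic acid.

2-bromohex-4-enoic acid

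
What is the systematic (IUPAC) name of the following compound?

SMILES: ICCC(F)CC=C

4-fluoro-6-iodohex-1-ene

The longest carbon chain that includes the multiple bond has 6 carbons, so the parent hydride is hexane.
A C=C double bond in the chain gives the infix -ene-.
Choose the numbering such that numbering from this end puts the double bond at C-1 rather than C-5.
That gives the double bond between C-1 and C-2; a fluoro group at C-4; an iodo group at C-6.
Substituent prefixes are cited in alphabetical order (multiplying prefixes like di-/tri- are ignored for ordering).
The name is 4-fluoro-6-iodohex-1-ene.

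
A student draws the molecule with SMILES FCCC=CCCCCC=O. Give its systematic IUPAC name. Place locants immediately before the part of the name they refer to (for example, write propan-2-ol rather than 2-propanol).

9-fluoronon-6-enal

The longest carbon chain that includes the –CHO group and the multiple bond has 9 carbons, so the parent hydride is nonane.
The highest-priority functional group is an aldehyde (terminal –CHO), so the name ends in -al.
The chain contains a C=C double bond, so the unsaturation ending is -ene.
The numbering direction is chosen so that the aldehyde carbon is C-1 by definition.
With this numbering: the double bond between C-6 and C-7; a fluoro group at C-9.
Putting it together: 9-fluoronon-6-enal.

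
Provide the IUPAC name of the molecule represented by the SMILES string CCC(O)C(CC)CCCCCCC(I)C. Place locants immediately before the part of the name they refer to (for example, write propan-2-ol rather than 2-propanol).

The longest chain bearing the –OH group is 12 carbons long (dodecane).
The highest-priority functional group is an alcohol (–OH), so the name ends in -ol.
The numbering direction is chosen so that numbering from this end puts the hydroxyl group at C-3 rather than C-10.
That gives the hydroxyl at C-3; an ethyl group at C-4; an iodo group at C-11.
The substituents are ordered alphabetically, ignoring any di-/tri- multipliers.
Putting it together: 4-ethyl-11-iodododecan-3-ol.

4-ethyl-11-iodododecan-3-ol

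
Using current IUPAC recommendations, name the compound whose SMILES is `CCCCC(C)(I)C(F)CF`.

1,2-difluoro-3-iodo-3-methylheptane

The longest carbon chain is 7 atoms: the parent is heptane.
Choose the numbering such that the substituent locant set {1,2,3,3} is lower than {5,5,6,7} at the first point of difference.
With this numbering: fluoro groups at C-1 and C-2; an iodo group at C-3; a methyl group at C-3.
Substituent prefixes are cited in alphabetical order (multiplying prefixes like di-/tri- are ignored for ordering).
The name is 1,2-difluoro-3-iodo-3-methylheptane.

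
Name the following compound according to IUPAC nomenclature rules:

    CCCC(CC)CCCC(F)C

6-ethyl-2-fluorononane

The longest carbon chain is 9 atoms: the parent is nonane.
The numbering direction is chosen so that the substituent locant set {2,6} is lower than {4,8} at the first point of difference.
That gives an ethyl group at C-6; a fluoro group at C-2.
Prefixes are listed alphabetically: ethyl, fluoro.
The name is 6-ethyl-2-fluorononane.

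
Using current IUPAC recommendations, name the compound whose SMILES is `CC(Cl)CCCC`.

The parent chain contains 6 carbons (hexane).
The numbering direction is chosen so that the substituent locant set {2} is lower than {5} at the first point of difference.
That gives a chloro group at C-2.
The name is 2-chlorohexane.

2-chlorohexane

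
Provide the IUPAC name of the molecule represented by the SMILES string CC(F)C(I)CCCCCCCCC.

The parent chain contains 12 carbons (dodecane).
The numbering direction is chosen so that the substituent locant set {2,3} is lower than {10,11} at the first point of difference.
With this numbering: a fluoro group at C-2; an iodo group at C-3.
Prefixes are listed alphabetically: fluoro, iodo.
Putting it together: 2-fluoro-3-iodododecane.

2-fluoro-3-iodododecane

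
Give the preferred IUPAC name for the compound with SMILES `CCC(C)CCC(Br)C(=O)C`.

3-bromo-6-methyloctan-2-one

Counting along the main chain through the carbonyl gives 8 carbons: the parent is octane.
The principal characteristic group is a ketone (C=O on an internal carbon), named with the suffix -one.
The numbering direction is chosen so that numbering from this end puts the carbonyl group at C-2 rather than C-7.
This places the carbonyl at C-2; a bromo group at C-3; a methyl group at C-6.
Substituent prefixes are cited in alphabetical order (multiplying prefixes like di-/tri- are ignored for ordering).
Assembling the pieces gives 3-bromo-6-methyloctan-2-one.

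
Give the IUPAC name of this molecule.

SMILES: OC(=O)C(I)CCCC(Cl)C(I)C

The longest carbon chain that includes the –COOH group has 8 carbons, so the parent hydride is octane.
The principal characteristic group is a carboxylic acid (terminal –COOH), named with the suffix -oic acid.
The numbering direction is chosen so that the carboxylic acid carbon is C-1 by definition.
With this numbering: a chloro group at C-6; iodo groups at C-2 and C-7.
The substituents are ordered alphabetically, ignoring any di-/tri- multipliers.
The name is 6-chloro-2,7-diiodooctanoic acid.

6-chloro-2,7-diiodooctanoic acid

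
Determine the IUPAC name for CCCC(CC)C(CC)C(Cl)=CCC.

The longest carbon chain that includes the multiple bond has 9 carbons, so the parent hydride is nonane.
A C=C double bond in the chain gives the infix -ene-.
The numbering direction is chosen so that numbering from this end puts the double bond at C-3 rather than C-6.
This places the double bond between C-3 and C-4; a chloro group at C-4; ethyl groups at C-5 and C-6.
Prefixes are listed alphabetically: chloro, ethyl.
Assembling the pieces gives 4-chloro-5,6-diethylnon-3-ene.

4-chloro-5,6-diethylnon-3-ene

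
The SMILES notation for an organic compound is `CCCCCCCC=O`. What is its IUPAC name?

octanal

Counting along the main chain through the –CHO group gives 8 carbons: the parent is octane.
The highest-priority functional group is an aldehyde (terminal –CHO), so the name ends in -al.
The numbering direction is chosen so that the aldehyde carbon is C-1 by definition.
The name is octanal.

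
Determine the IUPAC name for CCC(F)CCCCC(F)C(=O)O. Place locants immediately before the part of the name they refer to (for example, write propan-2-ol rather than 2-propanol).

2,7-difluorononanoic acid

The longest chain bearing the –COOH group is 9 carbons long (nonane).
The principal characteristic group is a carboxylic acid (terminal –COOH), named with the suffix -oic acid.
Choose the numbering such that the carboxylic acid carbon is C-1 by definition.
That gives fluoro groups at C-2 and C-7.
Assembling the pieces gives 2,7-difluorononanoic acid.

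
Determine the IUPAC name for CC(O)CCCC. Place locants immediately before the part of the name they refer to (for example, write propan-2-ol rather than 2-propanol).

Counting along the main chain through the –OH group gives 6 carbons: the parent is hexane.
An alcohol (–OH) is the principal characteristic group, giving the suffix -ol.
Choose the numbering such that numbering from this end puts the hydroxyl group at C-2 rather than C-5.
That gives the hydroxyl at C-2.
The name is hexan-2-ol.

hexan-2-ol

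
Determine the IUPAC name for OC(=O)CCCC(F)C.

5-fluorohexanoic acid

The longest chain bearing the –COOH group is 6 carbons long (hexane).
The principal characteristic group is a carboxylic acid (terminal –COOH), named with the suffix -oic acid.
The numbering direction is chosen so that the carboxylic acid carbon is C-1 by definition.
With this numbering: a fluoro group at C-5.
Assembling the pieces gives 5-fluorohexanoic acid.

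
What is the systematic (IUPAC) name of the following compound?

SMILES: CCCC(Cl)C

2-chloropentane

The parent chain contains 5 carbons (pentane).
The numbering direction is chosen so that the substituent locant set {2} is lower than {4} at the first point of difference.
With this numbering: a chloro group at C-2.
Putting it together: 2-chloropentane.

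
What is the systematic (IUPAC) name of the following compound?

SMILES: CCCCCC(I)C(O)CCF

1-fluoro-4-iodononan-3-ol

The longest chain bearing the –OH group is 9 carbons long (nonane).
The principal characteristic group is an alcohol (–OH), named with the suffix -ol.
Choose the numbering such that numbering from this end puts the hydroxyl group at C-3 rather than C-7.
This places the hydroxyl at C-3; a fluoro group at C-1; an iodo group at C-4.
Substituent prefixes are cited in alphabetical order (multiplying prefixes like di-/tri- are ignored for ordering).
The name is 1-fluoro-4-iodononan-3-ol.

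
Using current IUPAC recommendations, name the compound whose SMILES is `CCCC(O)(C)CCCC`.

4-methyloctan-4-ol

The longest carbon chain that includes the –OH group has 8 carbons, so the parent hydride is octane.
The principal characteristic group is an alcohol (–OH), named with the suffix -ol.
Choose the numbering such that numbering from this end puts the hydroxyl group at C-4 rather than C-5.
With this numbering: the hydroxyl at C-4; a methyl group at C-4.
Assembling the pieces gives 4-methyloctan-4-ol.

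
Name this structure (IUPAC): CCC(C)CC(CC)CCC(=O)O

The longest carbon chain that includes the –COOH group has 8 carbons, so the parent hydride is octane.
The highest-priority functional group is a carboxylic acid (terminal –COOH), so the name ends in -oic acid.
The numbering direction is chosen so that the carboxylic acid carbon is C-1 by definition.
That gives an ethyl group at C-4; a methyl group at C-6.
The substituents are ordered alphabetically, ignoring any di-/tri- multipliers.
The name is 4-ethyl-6-methyloctanoic acid.

4-ethyl-6-methyloctanoic acid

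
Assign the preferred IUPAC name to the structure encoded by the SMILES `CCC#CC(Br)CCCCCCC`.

5-bromododec-3-yne

The longest carbon chain that includes the multiple bond has 12 carbons, so the parent hydride is dodecane.
There is one C≡C triple bond, indicated by the ending -yne.
Number the chain so that numbering from this end puts the triple bond at C-3 rather than C-9.
This places the triple bond between C-3 and C-4; a bromo group at C-5.
Assembling the pieces gives 5-bromododec-3-yne.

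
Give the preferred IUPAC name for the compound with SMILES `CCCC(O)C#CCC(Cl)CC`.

8-chlorodec-5-yn-4-ol

The longest carbon chain that includes the –OH group and the multiple bond has 10 carbons, so the parent hydride is decane.
An alcohol (–OH) is the principal characteristic group, giving the suffix -ol.
There is one C≡C triple bond, indicated by the ending -yne.
Number the chain so that numbering from this end puts the hydroxyl group at C-4 rather than C-7.
With this numbering: the hydroxyl at C-4; the triple bond between C-5 and C-6; a chloro group at C-8.
Assembling the pieces gives 8-chlorodec-5-yn-4-ol.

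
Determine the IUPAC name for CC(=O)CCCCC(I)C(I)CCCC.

The longest chain bearing the carbonyl is 12 carbons long (dodecane).
The highest-priority functional group is a ketone (C=O on an internal carbon), so the name ends in -one.
Choose the numbering such that numbering from this end puts the carbonyl group at C-2 rather than C-11.
That gives the carbonyl at C-2; iodo groups at C-7 and C-8.
The name is 7,8-diiodododecan-2-one.

7,8-diiodododecan-2-one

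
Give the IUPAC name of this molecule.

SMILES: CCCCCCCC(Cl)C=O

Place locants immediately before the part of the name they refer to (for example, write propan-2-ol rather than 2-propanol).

2-chlorononanal

The longest carbon chain that includes the –CHO group has 9 carbons, so the parent hydride is nonane.
The principal characteristic group is an aldehyde (terminal –CHO), named with the suffix -al.
The numbering direction is chosen so that the aldehyde carbon is C-1 by definition.
This places a chloro group at C-2.
The name is 2-chlorononanal.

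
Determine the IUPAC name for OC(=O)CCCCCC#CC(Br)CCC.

9-bromododec-7-ynoic acid

The longest carbon chain that includes the –COOH group and the multiple bond has 12 carbons, so the parent hydride is dodecane.
The highest-priority functional group is a carboxylic acid (terminal –COOH), so the name ends in -oic acid.
A C≡C triple bond in the chain gives the infix -yne-.
The numbering direction is chosen so that the carboxylic acid carbon is C-1 by definition.
That gives the triple bond between C-7 and C-8; a bromo group at C-9.
The name is 9-bromododec-7-ynoic acid.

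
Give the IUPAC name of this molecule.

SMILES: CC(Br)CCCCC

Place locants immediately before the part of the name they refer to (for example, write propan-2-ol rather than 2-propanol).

The longest continuous carbon chain has 7 atoms, so the parent hydride is heptane.
Number the chain so that the substituent locant set {2} is lower than {6} at the first point of difference.
With this numbering: a bromo group at C-2.
Putting it together: 2-bromoheptane.

2-bromoheptane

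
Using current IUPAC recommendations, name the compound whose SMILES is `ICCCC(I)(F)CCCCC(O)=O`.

6-fluoro-6,9-diiodononanoic acid

The longest chain bearing the –COOH group is 9 carbons long (nonane).
The principal characteristic group is a carboxylic acid (terminal –COOH), named with the suffix -oic acid.
The numbering direction is chosen so that the carboxylic acid carbon is C-1 by definition.
This places a fluoro group at C-6; iodo groups at C-6 and C-9.
The substituents are ordered alphabetically, ignoring any di-/tri- multipliers.
Putting it together: 6-fluoro-6,9-diiodononanoic acid.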